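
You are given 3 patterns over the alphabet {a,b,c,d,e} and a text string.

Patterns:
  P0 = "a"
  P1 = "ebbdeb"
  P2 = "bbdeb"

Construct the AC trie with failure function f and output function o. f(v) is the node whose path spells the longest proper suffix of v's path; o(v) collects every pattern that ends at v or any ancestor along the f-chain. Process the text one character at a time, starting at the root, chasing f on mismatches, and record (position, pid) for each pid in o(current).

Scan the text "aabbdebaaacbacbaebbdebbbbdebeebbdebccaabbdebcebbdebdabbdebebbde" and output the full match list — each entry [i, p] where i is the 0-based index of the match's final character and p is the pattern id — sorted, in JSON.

Build automaton:
Trie nodes:
  0='ε' goto a→1 b→8 e→2
  1='a' goto ·  [P0 ends]
  2='e' goto b→3
  3='eb' goto b→4
  4='ebb' goto d→5
  5='ebbd' goto e→6
  6='ebbde' goto b→7
  7='ebbdeb' goto ·  [P1 ends]
  8='b' goto b→9
  9='bb' goto d→10
  10='bbd' goto e→11
  11='bbde' goto b→12
  12='bbdeb' goto ·  [P2 ends]

Failure links (BFS by depth):
  fail(1) 'a': from fail(0)=0 chase 'a': 0 ⇒ 0;  out={0}∪out(0)={0}
  fail(2) 'e': from fail(0)=0 chase 'e': 0 ⇒ 0;  out=∅∪out(0)=∅
  fail(8) 'b': from fail(0)=0 chase 'b': 0 ⇒ 0;  out=∅∪out(0)=∅
  fail(3) 'eb': from fail(2)=0 chase 'b': 0 ⇒ 8;  out=∅∪out(8)=∅
  fail(9) 'bb': from fail(8)=0 chase 'b': 0 ⇒ 8;  out=∅∪out(8)=∅
  fail(4) 'ebb': from fail(3)=8 chase 'b': 8 ⇒ 9;  out=∅∪out(9)=∅
  fail(10) 'bbd': from fail(9)=8 chase 'd': 8→0 ⇒ 0;  out=∅∪out(0)=∅
  fail(5) 'ebbd': from fail(4)=9 chase 'd': 9 ⇒ 10;  out=∅∪out(10)=∅
  fail(11) 'bbde': from fail(10)=0 chase 'e': 0 ⇒ 2;  out=∅∪out(2)=∅
  fail(6) 'ebbde': from fail(5)=10 chase 'e': 10 ⇒ 11;  out=∅∪out(11)=∅
  fail(12) 'bbdeb': from fail(11)=2 chase 'b': 2 ⇒ 3;  out={2}∪out(3)={2}
  fail(7) 'ebbdeb': from fail(6)=11 chase 'b': 11 ⇒ 12;  out={1}∪out(12)={1,2}

Scan:
pos 0 'a': at 1  emit P0@[0:0]
pos 1 'a': at 1 ·f  emit P0@[1:1]
pos 2 'b': at 8 ·f
pos 3 'b': at 9
pos 4 'd': at 10
pos 5 'e': at 11
pos 6 'b': at 12  emit P2@[2:6]
pos 7 'a': at 1 ·f  emit P0@[7:7]
pos 8 'a': at 1 ·f  emit P0@[8:8]
pos 9 'a': at 1 ·f  emit P0@[9:9]
pos 10 'c': at 0 ·f
pos 11 'b': at 8
pos 12 'a': at 1 ·f  emit P0@[12:12]
pos 13 'c': at 0 ·f
pos 14 'b': at 8
pos 15 'a': at 1 ·f  emit P0@[15:15]
pos 16 'e': at 2 ·f
pos 17 'b': at 3
pos 18 'b': at 4
pos 19 'd': at 5
pos 20 'e': at 6
pos 21 'b': at 7  emit P1@[16:21],P2@[17:21]
pos 22 'b': at 4 ·f
pos 23 'b': at 9 ·f
pos 24 'b': at 9 ·f
pos 25 'd': at 10
pos 26 'e': at 11
pos 27 'b': at 12  emit P2@[23:27]
pos 28 'e': at 2 ·f
pos 29 'e': at 2 ·f
pos 30 'b': at 3
pos 31 'b': at 4
pos 32 'd': at 5
pos 33 'e': at 6
pos 34 'b': at 7  emit P1@[29:34],P2@[30:34]
pos 35 'c': at 0 ·f
pos 36 'c': at 0
pos 37 'a': at 1  emit P0@[37:37]
pos 38 'a': at 1 ·f  emit P0@[38:38]
pos 39 'b': at 8 ·f
pos 40 'b': at 9
pos 41 'd': at 10
pos 42 'e': at 11
pos 43 'b': at 12  emit P2@[39:43]
pos 44 'c': at 0 ·f
pos 45 'e': at 2
pos 46 'b': at 3
pos 47 'b': at 4
pos 48 'd': at 5
pos 49 'e': at 6
pos 50 'b': at 7  emit P1@[45:50],P2@[46:50]
pos 51 'd': at 0 ·f
pos 52 'a': at 1  emit P0@[52:52]
pos 53 'b': at 8 ·f
pos 54 'b': at 9
pos 55 'd': at 10
pos 56 'e': at 11
pos 57 'b': at 12  emit P2@[53:57]
pos 58 'e': at 2 ·f
pos 59 'b': at 3
pos 60 'b': at 4
pos 61 'd': at 5
pos 62 'e': at 6

Matches: [[0,0],[1,0],[6,2],[7,0],[8,0],[9,0],[12,0],[15,0],[21,1],[21,2],[27,2],[34,1],[34,2],[37,0],[38,0],[43,2],[50,1],[50,2],[52,0],[57,2]]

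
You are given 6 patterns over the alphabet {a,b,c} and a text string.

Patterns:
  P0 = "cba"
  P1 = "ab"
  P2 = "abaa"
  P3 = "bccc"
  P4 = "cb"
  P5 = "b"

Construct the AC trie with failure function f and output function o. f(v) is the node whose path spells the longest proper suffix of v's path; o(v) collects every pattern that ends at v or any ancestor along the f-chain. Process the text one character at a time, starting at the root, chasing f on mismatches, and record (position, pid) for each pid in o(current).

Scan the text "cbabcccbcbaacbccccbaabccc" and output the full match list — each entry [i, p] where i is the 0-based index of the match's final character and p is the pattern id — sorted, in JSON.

Construct AC machine:
Trie nodes:
  n0 'ε': a→4 b→8 c→1
  n1 'c': b→2
  n2 'cb': a→3  [P4 ends]
  n3 'cba': ·  [P0 ends]
  n4 'a': b→5
  n5 'ab': a→6  [P1 ends]
  n6 'aba': a→7
  n7 'abaa': ·  [P2 ends]
  n8 'b': c→9  [P5 ends]
  n9 'bc': c→10
  n10 'bcc': c→11
  n11 'bccc': ·  [P3 ends]

BFS fail/out derivation:
  fail(1) 'c': from fail(0)=0 chase 'c': 0 ⇒ 0;  out=∅∪out(0)=∅
  fail(4) 'a': from fail(0)=0 chase 'a': 0 ⇒ 0;  out=∅∪out(0)=∅
  fail(8) 'b': from fail(0)=0 chase 'b': 0 ⇒ 0;  out={5}∪out(0)={5}
  fail(2) 'cb': from fail(1)=0 chase 'b': 0 ⇒ 8;  out={4}∪out(8)={4,5}
  fail(5) 'ab': from fail(4)=0 chase 'b': 0 ⇒ 8;  out={1}∪out(8)={1,5}
  fail(9) 'bc': from fail(8)=0 chase 'c': 0 ⇒ 1;  out=∅∪out(1)=∅
  fail(3) 'cba': from fail(2)=8 chase 'a': 8→0 ⇒ 4;  out={0}∪out(4)={0}
  fail(6) 'aba': from fail(5)=8 chase 'a': 8→0 ⇒ 4;  out=∅∪out(4)=∅
  fail(10) 'bcc': from fail(9)=1 chase 'c': 1→0 ⇒ 1;  out=∅∪out(1)=∅
  fail(7) 'abaa': from fail(6)=4 chase 'a': 4→0 ⇒ 4;  out={2}∪out(4)={2}
  fail(11) 'bccc': from fail(10)=1 chase 'c': 1→0 ⇒ 1;  out={3}∪out(1)={3}

Run:
[0] read 'c'  n0⇒n1
[1] read 'b'  n1⇒n2  ** P4@[0:1],P5@[1:1]
[2] read 'a'  n2⇒n3  ** P0@[0:2]
[3] read 'b'  n3⇒n5 (fail-walked)  ** P1@[2:3],P5@[3:3]
[4] read 'c'  n5⇒n9 (fail-walked)
[5] read 'c'  n9⇒n10
[6] read 'c'  n10⇒n11  ** P3@[3:6]
[7] read 'b'  n11⇒n2 (fail-walked)  ** P4@[6:7],P5@[7:7]
[8] read 'c'  n2⇒n9 (fail-walked)
[9] read 'b'  n9⇒n2 (fail-walked)  ** P4@[8:9],P5@[9:9]
[10] read 'a'  n2⇒n3  ** P0@[8:10]
[11] read 'a'  n3⇒n4 (fail-walked)
[12] read 'c'  n4⇒n1 (fail-walked)
[13] read 'b'  n1⇒n2  ** P4@[12:13],P5@[13:13]
[14] read 'c'  n2⇒n9 (fail-walked)
[15] read 'c'  n9⇒n10
[16] read 'c'  n10⇒n11  ** P3@[13:16]
[17] read 'c'  n11⇒n1 (fail-walked)
[18] read 'b'  n1⇒n2  ** P4@[17:18],P5@[18:18]
[19] read 'a'  n2⇒n3  ** P0@[17:19]
[20] read 'a'  n3⇒n4 (fail-walked)
[21] read 'b'  n4⇒n5  ** P1@[20:21],P5@[21:21]
[22] read 'c'  n5⇒n9 (fail-walked)
[23] read 'c'  n9⇒n10
[24] read 'c'  n10⇒n11  ** P3@[21:24]

Result: [[1,4],[1,5],[2,0],[3,1],[3,5],[6,3],[7,4],[7,5],[9,4],[9,5],[10,0],[13,4],[13,5],[16,3],[18,4],[18,5],[19,0],[21,1],[21,5],[24,3]]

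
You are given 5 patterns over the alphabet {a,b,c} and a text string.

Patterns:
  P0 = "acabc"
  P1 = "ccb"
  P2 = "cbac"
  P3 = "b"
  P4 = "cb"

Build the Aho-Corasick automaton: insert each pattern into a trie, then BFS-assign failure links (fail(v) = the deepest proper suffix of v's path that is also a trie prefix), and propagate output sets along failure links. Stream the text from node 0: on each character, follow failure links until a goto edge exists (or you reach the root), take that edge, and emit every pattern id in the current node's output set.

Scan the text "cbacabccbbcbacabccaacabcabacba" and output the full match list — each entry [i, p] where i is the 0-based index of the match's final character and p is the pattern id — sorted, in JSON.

Build automaton:
Trie nodes:
  0='ε' goto a→1 b→12 c→6
  1='a' goto c→2
  2='ac' goto a→3
  3='aca' goto b→4
  4='acab' goto c→5
  5='acabc' goto ·  [P0 ends]
  6='c' goto b→9 c→7
  7='cc' goto b→8
  8='ccb' goto ·  [P1 ends]
  9='cb' goto a→10  [P4 ends]
  10='cba' goto c→11
  11='cbac' goto ·  [P2 ends]
  12='b' goto ·  [P3 ends]

Failure links (BFS by depth):
  n1('a'): parent n0 fail=0; on 'a' 0 → fail=0;  out ∅∪∅=∅
  n6('c'): parent n0 fail=0; on 'c' 0 → fail=0;  out ∅∪∅=∅
  n12('b'): parent n0 fail=0; on 'b' 0 → fail=0;  out {3}∪∅={3}
  n2('ac'): parent n1 fail=0; on 'c' 0 → fail=6;  out ∅∪∅=∅
  n7('cc'): parent n6 fail=0; on 'c' 0 → fail=6;  out ∅∪∅=∅
  n9('cb'): parent n6 fail=0; on 'b' 0 → fail=12;  out {4}∪{3}={3,4}
  n3('aca'): parent n2 fail=6; on 'a' 6→0 → fail=1;  out ∅∪∅=∅
  n8('ccb'): parent n7 fail=6; on 'b' 6 → fail=9;  out {1}∪{3,4}={1,3,4}
  n10('cba'): parent n9 fail=12; on 'a' 12→0 → fail=1;  out ∅∪∅=∅
  n4('acab'): parent n3 fail=1; on 'b' 1→0 → fail=12;  out ∅∪{3}={3}
  n11('cbac'): parent n10 fail=1; on 'c' 1 → fail=2;  out {2}∪∅={2}
  n5('acabc'): parent n4 fail=12; on 'c' 12→0 → fail=6;  out {0}∪∅={0}

Run:
pos 0 'c': at 6
pos 1 'b': at 9  → match P3@[1:1],P4@[0:1]
pos 2 'a': at 10
pos 3 'c': at 11  → match P2@[0:3]
pos 4 'a': at 3 (via fail)
pos 5 'b': at 4  → match P3@[5:5]
pos 6 'c': at 5  → match P0@[2:6]
pos 7 'c': at 7 (via fail)
pos 8 'b': at 8  → match P1@[6:8],P3@[8:8],P4@[7:8]
pos 9 'b': at 12 (via fail)  → match P3@[9:9]
pos 10 'c': at 6 (via fail)
pos 11 'b': at 9  → match P3@[11:11],P4@[10:11]
pos 12 'a': at 10
pos 13 'c': at 11  → match P2@[10:13]
pos 14 'a': at 3 (via fail)
pos 15 'b': at 4  → match P3@[15:15]
pos 16 'c': at 5  → match P0@[12:16]
pos 17 'c': at 7 (via fail)
pos 18 'a': at 1 (via fail)
pos 19 'a': at 1 (via fail)
pos 20 'c': at 2
pos 21 'a': at 3
pos 22 'b': at 4  → match P3@[22:22]
pos 23 'c': at 5  → match P0@[19:23]
pos 24 'a': at 1 (via fail)
pos 25 'b': at 12 (via fail)  → match P3@[25:25]
pos 26 'a': at 1 (via fail)
pos 27 'c': at 2
pos 28 'b': at 9 (via fail)  → match P3@[28:28],P4@[27:28]
pos 29 'a': at 10

All matches (sorted): [[1,3],[1,4],[3,2],[5,3],[6,0],[8,1],[8,3],[8,4],[9,3],[11,3],[11,4],[13,2],[15,3],[16,0],[22,3],[23,0],[25,3],[28,3],[28,4]]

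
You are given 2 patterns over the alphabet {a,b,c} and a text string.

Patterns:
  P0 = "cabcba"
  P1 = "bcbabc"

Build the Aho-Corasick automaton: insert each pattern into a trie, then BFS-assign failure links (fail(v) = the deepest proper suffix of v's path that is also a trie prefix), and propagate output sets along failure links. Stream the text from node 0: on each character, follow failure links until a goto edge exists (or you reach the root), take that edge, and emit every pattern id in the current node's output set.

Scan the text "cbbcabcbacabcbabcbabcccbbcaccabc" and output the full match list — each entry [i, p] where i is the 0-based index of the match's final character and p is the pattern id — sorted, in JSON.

Construct AC machine:
Trie (insert patterns):
  0='ε' goto b→7 c→1
  1='c' goto a→2
  2='ca' goto b→3
  3='cab' goto c→4
  4='cabc' goto b→5
  5='cabcb' goto a→6
  6='cabcba' goto ·  [P0 ends]
  7='b' goto c→8
  8='bc' goto b→9
  9='bcb' goto a→10
  10='bcba' goto b→11
  11='bcbab' goto c→12
  12='bcbabc' goto ·  [P1 ends]

BFS fail/out derivation:
  fail(1) 'c': from fail(0)=0 chase 'c': 0 ⇒ 0;  out=∅∪out(0)=∅
  fail(7) 'b': from fail(0)=0 chase 'b': 0 ⇒ 0;  out=∅∪out(0)=∅
  fail(2) 'ca': from fail(1)=0 chase 'a': 0 ⇒ 0;  out=∅∪out(0)=∅
  fail(8) 'bc': from fail(7)=0 chase 'c': 0 ⇒ 1;  out=∅∪out(1)=∅
  fail(3) 'cab': from fail(2)=0 chase 'b': 0 ⇒ 7;  out=∅∪out(7)=∅
  fail(9) 'bcb': from fail(8)=1 chase 'b': 1→0 ⇒ 7;  out=∅∪out(7)=∅
  fail(4) 'cabc': from fail(3)=7 chase 'c': 7 ⇒ 8;  out=∅∪out(8)=∅
  fail(10) 'bcba': from fail(9)=7 chase 'a': 7→0 ⇒ 0;  out=∅∪out(0)=∅
  fail(5) 'cabcb': from fail(4)=8 chase 'b': 8 ⇒ 9;  out=∅∪out(9)=∅
  fail(11) 'bcbab': from fail(10)=0 chase 'b': 0 ⇒ 7;  out=∅∪out(7)=∅
  fail(6) 'cabcba': from fail(5)=9 chase 'a': 9 ⇒ 10;  out={0}∪out(10)={0}
  fail(12) 'bcbabc': from fail(11)=7 chase 'c': 7 ⇒ 8;  out={1}∪out(8)={1}

Run:
pos 0 'c': at 1
pos 1 'b': at 7 (fail-walked)
pos 2 'b': at 7 (fail-walked)
pos 3 'c': at 8
pos 4 'a': at 2 (fail-walked)
pos 5 'b': at 3
pos 6 'c': at 4
pos 7 'b': at 5
pos 8 'a': at 6  ** P0@[3:8]
pos 9 'c': at 1 (fail-walked)
pos 10 'a': at 2
pos 11 'b': at 3
pos 12 'c': at 4
pos 13 'b': at 5
pos 14 'a': at 6  ** P0@[9:14]
pos 15 'b': at 11 (fail-walked)
pos 16 'c': at 12  ** P1@[11:16]
pos 17 'b': at 9 (fail-walked)
pos 18 'a': at 10
pos 19 'b': at 11
pos 20 'c': at 12  ** P1@[15:20]
pos 21 'c': at 1 (fail-walked)
pos 22 'c': at 1 (fail-walked)
pos 23 'b': at 7 (fail-walked)
pos 24 'b': at 7 (fail-walked)
pos 25 'c': at 8
pos 26 'a': at 2 (fail-walked)
pos 27 'c': at 1 (fail-walked)
pos 28 'c': at 1 (fail-walked)
pos 29 'a': at 2
pos 30 'b': at 3
pos 31 'c': at 4

Result: [[8,0],[14,0],[16,1],[20,1]]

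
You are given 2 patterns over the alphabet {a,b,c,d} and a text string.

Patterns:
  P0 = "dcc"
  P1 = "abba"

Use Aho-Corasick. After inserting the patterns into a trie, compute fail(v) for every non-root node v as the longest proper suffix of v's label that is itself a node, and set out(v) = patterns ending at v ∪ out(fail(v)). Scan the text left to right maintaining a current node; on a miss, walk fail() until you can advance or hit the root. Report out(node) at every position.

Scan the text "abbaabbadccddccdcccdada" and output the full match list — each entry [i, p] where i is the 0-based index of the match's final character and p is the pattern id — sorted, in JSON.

Construct AC machine:
Trie (insert patterns):
  n0 'ε': a→4 d→1
  n1 'd': c→2
  n2 'dc': c→3
  n3 'dcc': ·  [P0 ends]
  n4 'a': b→5
  n5 'ab': b→6
  n6 'abb': a→7
  n7 'abba': ·  [P1 ends]

Failure links (BFS by depth):
  n1('d'): parent n0 fail=0; on 'd' 0 → fail=0;  out ∅∪∅=∅
  n4('a'): parent n0 fail=0; on 'a' 0 → fail=0;  out ∅∪∅=∅
  n2('dc'): parent n1 fail=0; on 'c' 0 → fail=0;  out ∅∪∅=∅
  n5('ab'): parent n4 fail=0; on 'b' 0 → fail=0;  out ∅∪∅=∅
  n3('dcc'): parent n2 fail=0; on 'c' 0 → fail=0;  out {0}∪∅={0}
  n6('abb'): parent n5 fail=0; on 'b' 0 → fail=0;  out ∅∪∅=∅
  n7('abba'): parent n6 fail=0; on 'a' 0 → fail=4;  out {1}∪∅={1}

Run:
i=0 'a': node 0→4
i=1 'b': node 4→5
i=2 'b': node 5→6
i=3 'a': node 6→7  → match P1@[0:3]
i=4 'a': node 7→4 (fail-walked)
i=5 'b': node 4→5
i=6 'b': node 5→6
i=7 'a': node 6→7  → match P1@[4:7]
i=8 'd': node 7→1 (fail-walked)
i=9 'c': node 1→2
i=10 'c': node 2→3  → match P0@[8:10]
i=11 'd': node 3→1 (fail-walked)
i=12 'd': node 1→1 (fail-walked)
i=13 'c': node 1→2
i=14 'c': node 2→3  → match P0@[12:14]
i=15 'd': node 3→1 (fail-walked)
i=16 'c': node 1→2
i=17 'c': node 2→3  → match P0@[15:17]
i=18 'c': node 3→0 (fail-walked)
i=19 'd': node 0→1
i=20 'a': node 1→4 (fail-walked)
i=21 'd': node 4→1 (fail-walked)
i=22 'a': node 1→4 (fail-walked)

Matches: [[3,1],[7,1],[10,0],[14,0],[17,0]]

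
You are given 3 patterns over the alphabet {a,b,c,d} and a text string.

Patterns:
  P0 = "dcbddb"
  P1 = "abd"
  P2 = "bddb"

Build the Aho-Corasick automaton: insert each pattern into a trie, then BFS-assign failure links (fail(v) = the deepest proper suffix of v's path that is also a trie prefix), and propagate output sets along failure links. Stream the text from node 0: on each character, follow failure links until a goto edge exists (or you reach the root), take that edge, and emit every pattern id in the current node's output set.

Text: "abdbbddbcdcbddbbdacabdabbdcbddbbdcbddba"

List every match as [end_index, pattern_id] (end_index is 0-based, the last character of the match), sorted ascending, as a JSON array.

Build:
Trie nodes:
  0='ε' goto a→7 b→10 d→1
  1='d' goto c→2
  2='dc' goto b→3
  3='dcb' goto d→4
  4='dcbd' goto d→5
  5='dcbdd' goto b→6
  6='dcbddb' goto ·  [P0 ends]
  7='a' goto b→8
  8='ab' goto d→9
  9='abd' goto ·  [P1 ends]
  10='b' goto d→11
  11='bd' goto d→12
  12='bdd' goto b→13
  13='bddb' goto ·  [P2 ends]

Failure links (BFS by depth):
  fail(1) 'd': from fail(0)=0 chase 'd': 0 ⇒ 0;  out=∅∪out(0)=∅
  fail(7) 'a': from fail(0)=0 chase 'a': 0 ⇒ 0;  out=∅∪out(0)=∅
  fail(10) 'b': from fail(0)=0 chase 'b': 0 ⇒ 0;  out=∅∪out(0)=∅
  fail(2) 'dc': from fail(1)=0 chase 'c': 0 ⇒ 0;  out=∅∪out(0)=∅
  fail(8) 'ab': from fail(7)=0 chase 'b': 0 ⇒ 10;  out=∅∪out(10)=∅
  fail(11) 'bd': from fail(10)=0 chase 'd': 0 ⇒ 1;  out=∅∪out(1)=∅
  fail(3) 'dcb': from fail(2)=0 chase 'b': 0 ⇒ 10;  out=∅∪out(10)=∅
  fail(9) 'abd': from fail(8)=10 chase 'd': 10 ⇒ 11;  out={1}∪out(11)={1}
  fail(12) 'bdd': from fail(11)=1 chase 'd': 1→0 ⇒ 1;  out=∅∪out(1)=∅
  fail(4) 'dcbd': from fail(3)=10 chase 'd': 10 ⇒ 11;  out=∅∪out(11)=∅
  fail(13) 'bddb': from fail(12)=1 chase 'b': 1→0 ⇒ 10;  out={2}∪out(10)={2}
  fail(5) 'dcbdd': from fail(4)=11 chase 'd': 11 ⇒ 12;  out=∅∪out(12)=∅
  fail(6) 'dcbddb': from fail(5)=12 chase 'b': 12 ⇒ 13;  out={0}∪out(13)={0,2}

Run:
pos 0 'a': at 7
pos 1 'b': at 8
pos 2 'd': at 9  ** P1@[0:2]
pos 3 'b': at 10 (fail-walked)
pos 4 'b': at 10 (fail-walked)
pos 5 'd': at 11
pos 6 'd': at 12
pos 7 'b': at 13  ** P2@[4:7]
pos 8 'c': at 0 (fail-walked)
pos 9 'd': at 1
pos 10 'c': at 2
pos 11 'b': at 3
pos 12 'd': at 4
pos 13 'd': at 5
pos 14 'b': at 6  ** P0@[9:14],P2@[11:14]
pos 15 'b': at 10 (fail-walked)
pos 16 'd': at 11
pos 17 'a': at 7 (fail-walked)
pos 18 'c': at 0 (fail-walked)
pos 19 'a': at 7
pos 20 'b': at 8
pos 21 'd': at 9  ** P1@[19:21]
pos 22 'a': at 7 (fail-walked)
pos 23 'b': at 8
pos 24 'b': at 10 (fail-walked)
pos 25 'd': at 11
pos 26 'c': at 2 (fail-walked)
pos 27 'b': at 3
pos 28 'd': at 4
pos 29 'd': at 5
pos 30 'b': at 6  ** P0@[25:30],P2@[27:30]
pos 31 'b': at 10 (fail-walked)
pos 32 'd': at 11
pos 33 'c': at 2 (fail-walked)
pos 34 'b': at 3
pos 35 'd': at 4
pos 36 'd': at 5
pos 37 'b': at 6  ** P0@[32:37],P2@[34:37]
pos 38 'a': at 7 (fail-walked)

All matches (sorted): [[2,1],[7,2],[14,0],[14,2],[21,1],[30,0],[30,2],[37,0],[37,2]]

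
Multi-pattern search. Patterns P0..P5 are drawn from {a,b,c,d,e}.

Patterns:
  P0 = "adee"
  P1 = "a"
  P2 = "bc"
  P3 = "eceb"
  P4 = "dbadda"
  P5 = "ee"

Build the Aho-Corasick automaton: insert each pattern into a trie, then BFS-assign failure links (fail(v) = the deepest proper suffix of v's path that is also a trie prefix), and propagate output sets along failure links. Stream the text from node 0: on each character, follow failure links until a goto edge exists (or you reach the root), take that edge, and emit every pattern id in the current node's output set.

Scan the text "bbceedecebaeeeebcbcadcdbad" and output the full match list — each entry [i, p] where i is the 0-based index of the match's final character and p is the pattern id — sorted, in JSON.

Build automaton:
Trie (insert patterns):
  0='ε' goto a→1 b→5 d→11 e→7
  1='a' goto d→2  [P1 ends]
  2='ad' goto e→3
  3='ade' goto e→4
  4='adee' goto ·  [P0 ends]
  5='b' goto c→6
  6='bc' goto ·  [P2 ends]
  7='e' goto c→8 e→17
  8='ec' goto e→9
  9='ece' goto b→10
  10='eceb' goto ·  [P3 ends]
  11='d' goto b→12
  12='db' goto a→13
  13='dba' goto d→14
  14='dbad' goto d→15
  15='dbadd' goto a→16
  16='dbadda' goto ·  [P4 ends]
  17='ee' goto ·  [P5 ends]

BFS fail/out derivation:
  fail(1) 'a': from fail(0)=0 chase 'a': 0 ⇒ 0;  out={1}∪out(0)={1}
  fail(5) 'b': from fail(0)=0 chase 'b': 0 ⇒ 0;  out=∅∪out(0)=∅
  fail(7) 'e': from fail(0)=0 chase 'e': 0 ⇒ 0;  out=∅∪out(0)=∅
  fail(11) 'd': from fail(0)=0 chase 'd': 0 ⇒ 0;  out=∅∪out(0)=∅
  fail(2) 'ad': from fail(1)=0 chase 'd': 0 ⇒ 11;  out=∅∪out(11)=∅
  fail(6) 'bc': from fail(5)=0 chase 'c': 0 ⇒ 0;  out={2}∪out(0)={2}
  fail(8) 'ec': from fail(7)=0 chase 'c': 0 ⇒ 0;  out=∅∪out(0)=∅
  fail(12) 'db': from fail(11)=0 chase 'b': 0 ⇒ 5;  out=∅∪out(5)=∅
  fail(17) 'ee': from fail(7)=0 chase 'e': 0 ⇒ 7;  out={5}∪out(7)={5}
  fail(3) 'ade': from fail(2)=11 chase 'e': 11→0 ⇒ 7;  out=∅∪out(7)=∅
  fail(9) 'ece': from fail(8)=0 chase 'e': 0 ⇒ 7;  out=∅∪out(7)=∅
  fail(13) 'dba': from fail(12)=5 chase 'a': 5→0 ⇒ 1;  out=∅∪out(1)={1}
  fail(4) 'adee': from fail(3)=7 chase 'e': 7 ⇒ 17;  out={0}∪out(17)={0,5}
  fail(10) 'eceb': from fail(9)=7 chase 'b': 7→0 ⇒ 5;  out={3}∪out(5)={3}
  fail(14) 'dbad': from fail(13)=1 chase 'd': 1 ⇒ 2;  out=∅∪out(2)=∅
  fail(15) 'dbadd': from fail(14)=2 chase 'd': 2→11→0 ⇒ 11;  out=∅∪out(11)=∅
  fail(16) 'dbadda': from fail(15)=11 chase 'a': 11→0 ⇒ 1;  out={4}∪out(1)={1,4}

Text stream:
pos 0 'b': at 5
pos 1 'b': at 5 ·f
pos 2 'c': at 6  → match P2@[1:2]
pos 3 'e': at 7 ·f
pos 4 'e': at 17  → match P5@[3:4]
pos 5 'd': at 11 ·f
pos 6 'e': at 7 ·f
pos 7 'c': at 8
pos 8 'e': at 9
pos 9 'b': at 10  → match P3@[6:9]
pos 10 'a': at 1 ·f  → match P1@[10:10]
pos 11 'e': at 7 ·f
pos 12 'e': at 17  → match P5@[11:12]
pos 13 'e': at 17 ·f  → match P5@[12:13]
pos 14 'e': at 17 ·f  → match P5@[13:14]
pos 15 'b': at 5 ·f
pos 16 'c': at 6  → match P2@[15:16]
pos 17 'b': at 5 ·f
pos 18 'c': at 6  → match P2@[17:18]
pos 19 'a': at 1 ·f  → match P1@[19:19]
pos 20 'd': at 2
pos 21 'c': at 0 ·f
pos 22 'd': at 11
pos 23 'b': at 12
pos 24 'a': at 13  → match P1@[24:24]
pos 25 'd': at 14

Result: [[2,2],[4,5],[9,3],[10,1],[12,5],[13,5],[14,5],[16,2],[18,2],[19,1],[24,1]]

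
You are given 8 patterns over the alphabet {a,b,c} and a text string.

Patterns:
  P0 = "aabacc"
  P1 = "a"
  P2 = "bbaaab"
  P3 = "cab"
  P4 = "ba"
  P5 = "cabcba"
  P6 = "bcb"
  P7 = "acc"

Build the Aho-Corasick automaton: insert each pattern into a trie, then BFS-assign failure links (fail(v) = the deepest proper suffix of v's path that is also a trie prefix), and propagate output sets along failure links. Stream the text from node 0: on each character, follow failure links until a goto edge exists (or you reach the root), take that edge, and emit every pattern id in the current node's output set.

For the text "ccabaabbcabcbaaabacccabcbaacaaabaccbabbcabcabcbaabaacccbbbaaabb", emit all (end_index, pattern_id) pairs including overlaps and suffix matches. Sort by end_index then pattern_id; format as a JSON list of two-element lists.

Build:
Trie nodes:
  0='ε' goto a→1 b→7 c→13
  1='a' goto a→2 c→22  [P1 ends]
  2='aa' goto b→3
  3='aab' goto a→4
  4='aaba' goto c→5
  5='aabac' goto c→6
  6='aabacc' goto ·  [P0 ends]
  7='b' goto a→16 b→8 c→20
  8='bb' goto a→9
  9='bba' goto a→10
  10='bbaa' goto a→11
  11='bbaaa' goto b→12
  12='bbaaab' goto ·  [P2 ends]
  13='c' goto a→14
  14='ca' goto b→15
  15='cab' goto c→17  [P3 ends]
  16='ba' goto ·  [P4 ends]
  17='cabc' goto b→18
  18='cabcb' goto a→19
  19='cabcba' goto ·  [P5 ends]
  20='bc' goto b→21
  21='bcb' goto ·  [P6 ends]
  22='ac' goto c→23
  23='acc' goto ·  [P7 ends]

Failure links (BFS by depth):
  n1('a'): parent n0 fail=0; on 'a' 0 → fail=0;  out {1}∪∅={1}
  n7('b'): parent n0 fail=0; on 'b' 0 → fail=0;  out ∅∪∅=∅
  n13('c'): parent n0 fail=0; on 'c' 0 → fail=0;  out ∅∪∅=∅
  n2('aa'): parent n1 fail=0; on 'a' 0 → fail=1;  out ∅∪{1}={1}
  n8('bb'): parent n7 fail=0; on 'b' 0 → fail=7;  out ∅∪∅=∅
  n14('ca'): parent n13 fail=0; on 'a' 0 → fail=1;  out ∅∪{1}={1}
  n16('ba'): parent n7 fail=0; on 'a' 0 → fail=1;  out {4}∪{1}={1,4}
  n20('bc'): parent n7 fail=0; on 'c' 0 → fail=13;  out ∅∪∅=∅
  n22('ac'): parent n1 fail=0; on 'c' 0 → fail=13;  out ∅∪∅=∅
  n3('aab'): parent n2 fail=1; on 'b' 1→0 → fail=7;  out ∅∪∅=∅
  n9('bba'): parent n8 fail=7; on 'a' 7 → fail=16;  out ∅∪{1,4}={1,4}
  n15('cab'): parent n14 fail=1; on 'b' 1→0 → fail=7;  out {3}∪∅={3}
  n21('bcb'): parent n20 fail=13; on 'b' 13→0 → fail=7;  out {6}∪∅={6}
  n23('acc'): parent n22 fail=13; on 'c' 13→0 → fail=13;  out {7}∪∅={7}
  n4('aaba'): parent n3 fail=7; on 'a' 7 → fail=16;  out ∅∪{1,4}={1,4}
  n10('bbaa'): parent n9 fail=16; on 'a' 16→1 → fail=2;  out ∅∪{1}={1}
  n17('cabc'): parent n15 fail=7; on 'c' 7 → fail=20;  out ∅∪∅=∅
  n5('aabac'): parent n4 fail=16; on 'c' 16→1 → fail=22;  out ∅∪∅=∅
  n11('bbaaa'): parent n10 fail=2; on 'a' 2→1 → fail=2;  out ∅∪{1}={1}
  n18('cabcb'): parent n17 fail=20; on 'b' 20 → fail=21;  out ∅∪{6}={6}
  n6('aabacc'): parent n5 fail=22; on 'c' 22 → fail=23;  out {0}∪{7}={0,7}
  n12('bbaaab'): parent n11 fail=2; on 'b' 2 → fail=3;  out {2}∪∅={2}
  n19('cabcba'): parent n18 fail=21; on 'a' 21→7 → fail=16;  out {5}∪{1,4}={1,4,5}

Run:
i=0 'c': node 0→13
i=1 'c': node 13→13 ·f
i=2 'a': node 13→14  emit P1@[2:2]
i=3 'b': node 14→15  emit P3@[1:3]
i=4 'a': node 15→16 ·f  emit P1@[4:4],P4@[3:4]
i=5 'a': node 16→2 ·f  emit P1@[5:5]
i=6 'b': node 2→3
i=7 'b': node 3→8 ·f
i=8 'c': node 8→20 ·f
i=9 'a': node 20→14 ·f  emit P1@[9:9]
i=10 'b': node 14→15  emit P3@[8:10]
i=11 'c': node 15→17
i=12 'b': node 17→18  emit P6@[10:12]
i=13 'a': node 18→19  emit P1@[13:13],P4@[12:13],P5@[8:13]
i=14 'a': node 19→2 ·f  emit P1@[14:14]
i=15 'a': node 2→2 ·f  emit P1@[15:15]
i=16 'b': node 2→3
i=17 'a': node 3→4  emit P1@[17:17],P4@[16:17]
i=18 'c': node 4→5
i=19 'c': node 5→6  emit P0@[14:19],P7@[17:19]
i=20 'c': node 6→13 ·f
i=21 'a': node 13→14  emit P1@[21:21]
i=22 'b': node 14→15  emit P3@[20:22]
i=23 'c': node 15→17
i=24 'b': node 17→18  emit P6@[22:24]
i=25 'a': node 18→19  emit P1@[25:25],P4@[24:25],P5@[20:25]
i=26 'a': node 19→2 ·f  emit P1@[26:26]
i=27 'c': node 2→22 ·f
i=28 'a': node 22→14 ·f  emit P1@[28:28]
i=29 'a': node 14→2 ·f  emit P1@[29:29]
i=30 'a': node 2→2 ·f  emit P1@[30:30]
i=31 'b': node 2→3
i=32 'a': node 3→4  emit P1@[32:32],P4@[31:32]
i=33 'c': node 4→5
i=34 'c': node 5→6  emit P0@[29:34],P7@[32:34]
i=35 'b': node 6→7 ·f
i=36 'a': node 7→16  emit P1@[36:36],P4@[35:36]
i=37 'b': node 16→7 ·f
i=38 'b': node 7→8
i=39 'c': node 8→20 ·f
i=40 'a': node 20→14 ·f  emit P1@[40:40]
i=41 'b': node 14→15  emit P3@[39:41]
i=42 'c': node 15→17
i=43 'a': node 17→14 ·f  emit P1@[43:43]
i=44 'b': node 14→15  emit P3@[42:44]
i=45 'c': node 15→17
i=46 'b': node 17→18  emit P6@[44:46]
i=47 'a': node 18→19  emit P1@[47:47],P4@[46:47],P5@[42:47]
i=48 'a': node 19→2 ·f  emit P1@[48:48]
i=49 'b': node 2→3
i=50 'a': node 3→4  emit P1@[50:50],P4@[49:50]
i=51 'a': node 4→2 ·f  emit P1@[51:51]
i=52 'c': node 2→22 ·f
i=53 'c': node 22→23  emit P7@[51:53]
i=54 'c': node 23→13 ·f
i=55 'b': node 13→7 ·f
i=56 'b': node 7→8
i=57 'b': node 8→8 ·f
i=58 'a': node 8→9  emit P1@[58:58],P4@[57:58]
i=59 'a': node 9→10  emit P1@[59:59]
i=60 'a': node 10→11  emit P1@[60:60]
i=61 'b': node 11→12  emit P2@[56:61]
i=62 'b': node 12→8 ·f

All matches (sorted): [[2,1],[3,3],[4,1],[4,4],[5,1],[9,1],[10,3],[12,6],[13,1],[13,4],[13,5],[14,1],[15,1],[17,1],[17,4],[19,0],[19,7],[21,1],[22,3],[24,6],[25,1],[25,4],[25,5],[26,1],[28,1],[29,1],[30,1],[32,1],[32,4],[34,0],[34,7],[36,1],[36,4],[40,1],[41,3],[43,1],[44,3],[46,6],[47,1],[47,4],[47,5],[48,1],[50,1],[50,4],[51,1],[53,7],[58,1],[58,4],[59,1],[60,1],[61,2]]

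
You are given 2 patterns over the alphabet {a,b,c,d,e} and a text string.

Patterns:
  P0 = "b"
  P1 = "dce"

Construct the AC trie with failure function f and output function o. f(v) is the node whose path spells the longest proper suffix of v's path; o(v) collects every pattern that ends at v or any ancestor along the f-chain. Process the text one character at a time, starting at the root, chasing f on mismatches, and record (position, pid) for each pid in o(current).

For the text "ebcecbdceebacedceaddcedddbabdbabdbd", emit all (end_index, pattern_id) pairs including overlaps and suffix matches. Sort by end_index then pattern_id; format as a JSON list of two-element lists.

Construct AC machine:
Trie nodes:
  0='ε' goto b→1 d→2
  1='b' goto ·  ←P0
  2='d' goto c→3
  3='dc' goto e→4
  4='dce' goto ·  ←P1

Failure links (BFS by depth):
  n1('b'): parent n0 fail=0; on 'b' 0 → fail=0;  out {0}∪∅={0}
  n2('d'): parent n0 fail=0; on 'd' 0 → fail=0;  out ∅∪∅=∅
  n3('dc'): parent n2 fail=0; on 'c' 0 → fail=0;  out ∅∪∅=∅
  n4('dce'): parent n3 fail=0; on 'e' 0 → fail=0;  out {1}∪∅={1}

Scan:
pos 0 'e': at 0
pos 1 'b': at 1  → match P0@[1:1]
pos 2 'c': at 0 (via fail)
pos 3 'e': at 0
pos 4 'c': at 0
pos 5 'b': at 1  → match P0@[5:5]
pos 6 'd': at 2 (via fail)
pos 7 'c': at 3
pos 8 'e': at 4  → match P1@[6:8]
pos 9 'e': at 0 (via fail)
pos 10 'b': at 1  → match P0@[10:10]
pos 11 'a': at 0 (via fail)
pos 12 'c': at 0
pos 13 'e': at 0
pos 14 'd': at 2
pos 15 'c': at 3
pos 16 'e': at 4  → match P1@[14:16]
pos 17 'a': at 0 (via fail)
pos 18 'd': at 2
pos 19 'd': at 2 (via fail)
pos 20 'c': at 3
pos 21 'e': at 4  → match P1@[19:21]
pos 22 'd': at 2 (via fail)
pos 23 'd': at 2 (via fail)
pos 24 'd': at 2 (via fail)
pos 25 'b': at 1 (via fail)  → match P0@[25:25]
pos 26 'a': at 0 (via fail)
pos 27 'b': at 1  → match P0@[27:27]
pos 28 'd': at 2 (via fail)
pos 29 'b': at 1 (via fail)  → match P0@[29:29]
pos 30 'a': at 0 (via fail)
pos 31 'b': at 1  → match P0@[31:31]
pos 32 'd': at 2 (via fail)
pos 33 'b': at 1 (via fail)  → match P0@[33:33]
pos 34 'd': at 2 (via fail)

Result: [[1,0],[5,0],[8,1],[10,0],[16,1],[21,1],[25,0],[27,0],[29,0],[31,0],[33,0]]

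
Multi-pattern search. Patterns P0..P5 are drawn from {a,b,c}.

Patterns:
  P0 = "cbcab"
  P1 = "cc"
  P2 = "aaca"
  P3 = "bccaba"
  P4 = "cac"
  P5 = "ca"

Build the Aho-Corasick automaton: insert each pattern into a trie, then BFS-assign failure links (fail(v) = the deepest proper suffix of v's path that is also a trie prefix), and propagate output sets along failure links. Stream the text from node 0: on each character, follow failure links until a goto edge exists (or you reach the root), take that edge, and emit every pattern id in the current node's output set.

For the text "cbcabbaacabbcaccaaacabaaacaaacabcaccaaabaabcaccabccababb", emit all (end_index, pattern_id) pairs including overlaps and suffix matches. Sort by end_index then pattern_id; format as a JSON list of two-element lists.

Build automaton:
Trie (insert patterns):
  n0 'ε': a→7 b→11 c→1
  n1 'c': a→17 b→2 c→6
  n2 'cb': c→3
  n3 'cbc': a→4
  n4 'cbca': b→5
  n5 'cbcab': ·  ←P0
  n6 'cc': ·  ←P1
  n7 'a': a→8
  n8 'aa': c→9
  n9 'aac': a→10
  n10 'aaca': ·  ←P2
  n11 'b': c→12
  n12 'bc': c→13
  n13 'bcc': a→14
  n14 'bcca': b→15
  n15 'bccab': a→16
  n16 'bccaba': ·  ←P3
  n17 'ca': c→18  ←P5
  n18 'cac': ·  ←P4

BFS fail/out derivation:
  fail(1) 'c': from fail(0)=0 chase 'c': 0 ⇒ 0;  out=∅∪out(0)=∅
  fail(7) 'a': from fail(0)=0 chase 'a': 0 ⇒ 0;  out=∅∪out(0)=∅
  fail(11) 'b': from fail(0)=0 chase 'b': 0 ⇒ 0;  out=∅∪out(0)=∅
  fail(2) 'cb': from fail(1)=0 chase 'b': 0 ⇒ 11;  out=∅∪out(11)=∅
  fail(6) 'cc': from fail(1)=0 chase 'c': 0 ⇒ 1;  out={1}∪out(1)={1}
  fail(8) 'aa': from fail(7)=0 chase 'a': 0 ⇒ 7;  out=∅∪out(7)=∅
  fail(12) 'bc': from fail(11)=0 chase 'c': 0 ⇒ 1;  out=∅∪out(1)=∅
  fail(17) 'ca': from fail(1)=0 chase 'a': 0 ⇒ 7;  out={5}∪out(7)={5}
  fail(3) 'cbc': from fail(2)=11 chase 'c': 11 ⇒ 12;  out=∅∪out(12)=∅
  fail(9) 'aac': from fail(8)=7 chase 'c': 7→0 ⇒ 1;  out=∅∪out(1)=∅
  fail(13) 'bcc': from fail(12)=1 chase 'c': 1 ⇒ 6;  out=∅∪out(6)={1}
  fail(18) 'cac': from fail(17)=7 chase 'c': 7→0 ⇒ 1;  out={4}∪out(1)={4}
  fail(4) 'cbca': from fail(3)=12 chase 'a': 12→1 ⇒ 17;  out=∅∪out(17)={5}
  fail(10) 'aaca': from fail(9)=1 chase 'a': 1 ⇒ 17;  out={2}∪out(17)={2,5}
  fail(14) 'bcca': from fail(13)=6 chase 'a': 6→1 ⇒ 17;  out=∅∪out(17)={5}
  fail(5) 'cbcab': from fail(4)=17 chase 'b': 17→7→0 ⇒ 11;  out={0}∪out(11)={0}
  fail(15) 'bccab': from fail(14)=17 chase 'b': 17→7→0 ⇒ 11;  out=∅∪out(11)=∅
  fail(16) 'bccaba': from fail(15)=11 chase 'a': 11→0 ⇒ 7;  out={3}∪out(7)={3}

Run:
pos 0 'c': at 1
pos 1 'b': at 2
pos 2 'c': at 3
pos 3 'a': at 4  → match P5@[2:3]
pos 4 'b': at 5  → match P0@[0:4]
pos 5 'b': at 11 (via fail)
pos 6 'a': at 7 (via fail)
pos 7 'a': at 8
pos 8 'c': at 9
pos 9 'a': at 10  → match P2@[6:9],P5@[8:9]
pos 10 'b': at 11 (via fail)
pos 11 'b': at 11 (via fail)
pos 12 'c': at 12
pos 13 'a': at 17 (via fail)  → match P5@[12:13]
pos 14 'c': at 18  → match P4@[12:14]
pos 15 'c': at 6 (via fail)  → match P1@[14:15]
pos 16 'a': at 17 (via fail)  → match P5@[15:16]
pos 17 'a': at 8 (via fail)
pos 18 'a': at 8 (via fail)
pos 19 'c': at 9
pos 20 'a': at 10  → match P2@[17:20],P5@[19:20]
pos 21 'b': at 11 (via fail)
pos 22 'a': at 7 (via fail)
pos 23 'a': at 8
pos 24 'a': at 8 (via fail)
pos 25 'c': at 9
pos 26 'a': at 10  → match P2@[23:26],P5@[25:26]
pos 27 'a': at 8 (via fail)
pos 28 'a': at 8 (via fail)
pos 29 'c': at 9
pos 30 'a': at 10  → match P2@[27:30],P5@[29:30]
pos 31 'b': at 11 (via fail)
pos 32 'c': at 12
pos 33 'a': at 17 (via fail)  → match P5@[32:33]
pos 34 'c': at 18  → match P4@[32:34]
pos 35 'c': at 6 (via fail)  → match P1@[34:35]
pos 36 'a': at 17 (via fail)  → match P5@[35:36]
pos 37 'a': at 8 (via fail)
pos 38 'a': at 8 (via fail)
pos 39 'b': at 11 (via fail)
pos 40 'a': at 7 (via fail)
pos 41 'a': at 8
pos 42 'b': at 11 (via fail)
pos 43 'c': at 12
pos 44 'a': at 17 (via fail)  → match P5@[43:44]
pos 45 'c': at 18  → match P4@[43:45]
pos 46 'c': at 6 (via fail)  → match P1@[45:46]
pos 47 'a': at 17 (via fail)  → match P5@[46:47]
pos 48 'b': at 11 (via fail)
pos 49 'c': at 12
pos 50 'c': at 13  → match P1@[49:50]
pos 51 'a': at 14  → match P5@[50:51]
pos 52 'b': at 15
pos 53 'a': at 16  → match P3@[48:53]
pos 54 'b': at 11 (via fail)
pos 55 'b': at 11 (via fail)

Matches: [[3,5],[4,0],[9,2],[9,5],[13,5],[14,4],[15,1],[16,5],[20,2],[20,5],[26,2],[26,5],[30,2],[30,5],[33,5],[34,4],[35,1],[36,5],[44,5],[45,4],[46,1],[47,5],[50,1],[51,5],[53,3]]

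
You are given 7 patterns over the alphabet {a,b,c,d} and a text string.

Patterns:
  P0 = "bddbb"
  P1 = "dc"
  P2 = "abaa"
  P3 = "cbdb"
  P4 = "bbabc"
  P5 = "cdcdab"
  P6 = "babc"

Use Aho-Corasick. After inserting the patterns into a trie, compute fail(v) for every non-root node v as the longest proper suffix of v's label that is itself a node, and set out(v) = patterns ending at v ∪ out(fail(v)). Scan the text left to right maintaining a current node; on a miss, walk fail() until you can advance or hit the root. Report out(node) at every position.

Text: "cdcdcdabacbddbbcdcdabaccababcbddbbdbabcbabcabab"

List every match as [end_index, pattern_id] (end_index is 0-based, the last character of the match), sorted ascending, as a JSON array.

Build:
Trie (insert patterns):
  0='ε' goto a→8 b→1 c→12 d→6
  1='b' goto a→25 b→16 d→2
  2='bd' goto d→3
  3='bdd' goto b→4
  4='bddb' goto b→5
  5='bddbb' goto ·  [P0 ends]
  6='d' goto c→7
  7='dc' goto ·  [P1 ends]
  8='a' goto b→9
  9='ab' goto a→10
  10='aba' goto a→11
  11='abaa' goto ·  [P2 ends]
  12='c' goto b→13 d→20
  13='cb' goto d→14
  14='cbd' goto b→15
  15='cbdb' goto ·  [P3 ends]
  16='bb' goto a→17
  17='bba' goto b→18
  18='bbab' goto c→19
  19='bbabc' goto ·  [P4 ends]
  20='cd' goto c→21
  21='cdc' goto d→22
  22='cdcd' goto a→23
  23='cdcda' goto b→24
  24='cdcdab' goto ·  [P5 ends]
  25='ba' goto b→26
  26='bab' goto c→27
  27='babc' goto ·  [P6 ends]

BFS fail/out derivation:
  fail(1) 'b': from fail(0)=0 chase 'b': 0 ⇒ 0;  out=∅∪out(0)=∅
  fail(6) 'd': from fail(0)=0 chase 'd': 0 ⇒ 0;  out=∅∪out(0)=∅
  fail(8) 'a': from fail(0)=0 chase 'a': 0 ⇒ 0;  out=∅∪out(0)=∅
  fail(12) 'c': from fail(0)=0 chase 'c': 0 ⇒ 0;  out=∅∪out(0)=∅
  fail(2) 'bd': from fail(1)=0 chase 'd': 0 ⇒ 6;  out=∅∪out(6)=∅
  fail(7) 'dc': from fail(6)=0 chase 'c': 0 ⇒ 12;  out={1}∪out(12)={1}
  fail(9) 'ab': from fail(8)=0 chase 'b': 0 ⇒ 1;  out=∅∪out(1)=∅
  fail(13) 'cb': from fail(12)=0 chase 'b': 0 ⇒ 1;  out=∅∪out(1)=∅
  fail(16) 'bb': from fail(1)=0 chase 'b': 0 ⇒ 1;  out=∅∪out(1)=∅
  fail(20) 'cd': from fail(12)=0 chase 'd': 0 ⇒ 6;  out=∅∪out(6)=∅
  fail(25) 'ba': from fail(1)=0 chase 'a': 0 ⇒ 8;  out=∅∪out(8)=∅
  fail(3) 'bdd': from fail(2)=6 chase 'd': 6→0 ⇒ 6;  out=∅∪out(6)=∅
  fail(10) 'aba': from fail(9)=1 chase 'a': 1 ⇒ 25;  out=∅∪out(25)=∅
  fail(14) 'cbd': from fail(13)=1 chase 'd': 1 ⇒ 2;  out=∅∪out(2)=∅
  fail(17) 'bba': from fail(16)=1 chase 'a': 1 ⇒ 25;  out=∅∪out(25)=∅
  fail(21) 'cdc': from fail(20)=6 chase 'c': 6 ⇒ 7;  out=∅∪out(7)={1}
  fail(26) 'bab': from fail(25)=8 chase 'b': 8 ⇒ 9;  out=∅∪out(9)=∅
  fail(4) 'bddb': from fail(3)=6 chase 'b': 6→0 ⇒ 1;  out=∅∪out(1)=∅
  fail(11) 'abaa': from fail(10)=25 chase 'a': 25→8→0 ⇒ 8;  out={2}∪out(8)={2}
  fail(15) 'cbdb': from fail(14)=2 chase 'b': 2→6→0 ⇒ 1;  out={3}∪out(1)={3}
  fail(18) 'bbab': from fail(17)=25 chase 'b': 25 ⇒ 26;  out=∅∪out(26)=∅
  fail(22) 'cdcd': from fail(21)=7 chase 'd': 7→12 ⇒ 20;  out=∅∪out(20)=∅
  fail(27) 'babc': from fail(26)=9 chase 'c': 9→1→0 ⇒ 12;  out={6}∪out(12)={6}
  fail(5) 'bddbb': from fail(4)=1 chase 'b': 1 ⇒ 16;  out={0}∪out(16)={0}
  fail(19) 'bbabc': from fail(18)=26 chase 'c': 26 ⇒ 27;  out={4}∪out(27)={4,6}
  fail(23) 'cdcda': from fail(22)=20 chase 'a': 20→6→0 ⇒ 8;  out=∅∪out(8)=∅
  fail(24) 'cdcdab': from fail(23)=8 chase 'b': 8 ⇒ 9;  out={5}∪out(9)={5}

Text stream:
[0] read 'c'  n0⇒n12
[1] read 'd'  n12⇒n20
[2] read 'c'  n20⇒n21  ** P1@[1:2]
[3] read 'd'  n21⇒n22
[4] read 'c'  n22⇒n21 ·f  ** P1@[3:4]
[5] read 'd'  n21⇒n22
[6] read 'a'  n22⇒n23
[7] read 'b'  n23⇒n24  ** P5@[2:7]
[8] read 'a'  n24⇒n10 ·f
[9] read 'c'  n10⇒n12 ·f
[10] read 'b'  n12⇒n13
[11] read 'd'  n13⇒n14
[12] read 'd'  n14⇒n3 ·f
[13] read 'b'  n3⇒n4
[14] read 'b'  n4⇒n5  ** P0@[10:14]
[15] read 'c'  n5⇒n12 ·f
[16] read 'd'  n12⇒n20
[17] read 'c'  n20⇒n21  ** P1@[16:17]
[18] read 'd'  n21⇒n22
[19] read 'a'  n22⇒n23
[20] read 'b'  n23⇒n24  ** P5@[15:20]
[21] read 'a'  n24⇒n10 ·f
[22] read 'c'  n10⇒n12 ·f
[23] read 'c'  n12⇒n12 ·f
[24] read 'a'  n12⇒n8 ·f
[25] read 'b'  n8⇒n9
[26] read 'a'  n9⇒n10
[27] read 'b'  n10⇒n26 ·f
[28] read 'c'  n26⇒n27  ** P6@[25:28]
[29] read 'b'  n27⇒n13 ·f
[30] read 'd'  n13⇒n14
[31] read 'd'  n14⇒n3 ·f
[32] read 'b'  n3⇒n4
[33] read 'b'  n4⇒n5  ** P0@[29:33]
[34] read 'd'  n5⇒n2 ·f
[35] read 'b'  n2⇒n1 ·f
[36] read 'a'  n1⇒n25
[37] read 'b'  n25⇒n26
[38] read 'c'  n26⇒n27  ** P6@[35:38]
[39] read 'b'  n27⇒n13 ·f
[40] read 'a'  n13⇒n25 ·f
[41] read 'b'  n25⇒n26
[42] read 'c'  n26⇒n27  ** P6@[39:42]
[43] read 'a'  n27⇒n8 ·f
[44] read 'b'  n8⇒n9
[45] read 'a'  n9⇒n10
[46] read 'b'  n10⇒n26 ·f

All matches (sorted): [[2,1],[4,1],[7,5],[14,0],[17,1],[20,5],[28,6],[33,0],[38,6],[42,6]]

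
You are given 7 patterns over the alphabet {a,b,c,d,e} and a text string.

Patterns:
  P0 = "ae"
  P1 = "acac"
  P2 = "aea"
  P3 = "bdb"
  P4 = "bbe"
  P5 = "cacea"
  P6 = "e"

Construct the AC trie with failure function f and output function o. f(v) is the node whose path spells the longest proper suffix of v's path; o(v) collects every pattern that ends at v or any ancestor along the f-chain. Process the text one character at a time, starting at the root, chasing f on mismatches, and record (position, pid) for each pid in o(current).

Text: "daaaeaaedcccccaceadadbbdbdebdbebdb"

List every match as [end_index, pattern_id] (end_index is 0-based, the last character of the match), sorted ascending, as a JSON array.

Construct AC machine:
Trie nodes:
  0='ε' goto a→1 b→7 c→12 e→17
  1='a' goto c→3 e→2
  2='ae' goto a→6  [P0 ends]
  3='ac' goto a→4
  4='aca' goto c→5
  5='acac' goto ·  [P1 ends]
  6='aea' goto ·  [P2 ends]
  7='b' goto b→10 d→8
  8='bd' goto b→9
  9='bdb' goto ·  [P3 ends]
  10='bb' goto e→11
  11='bbe' goto ·  [P4 ends]
  12='c' goto a→13
  13='ca' goto c→14
  14='cac' goto e→15
  15='cace' goto a→16
  16='cacea' goto ·  [P5 ends]
  17='e' goto ·  [P6 ends]

BFS fail/out derivation:
  fail(1) 'a': from fail(0)=0 chase 'a': 0 ⇒ 0;  out=∅∪out(0)=∅
  fail(7) 'b': from fail(0)=0 chase 'b': 0 ⇒ 0;  out=∅∪out(0)=∅
  fail(12) 'c': from fail(0)=0 chase 'c': 0 ⇒ 0;  out=∅∪out(0)=∅
  fail(17) 'e': from fail(0)=0 chase 'e': 0 ⇒ 0;  out={6}∪out(0)={6}
  fail(2) 'ae': from fail(1)=0 chase 'e': 0 ⇒ 17;  out={0}∪out(17)={0,6}
  fail(3) 'ac': from fail(1)=0 chase 'c': 0 ⇒ 12;  out=∅∪out(12)=∅
  fail(8) 'bd': from fail(7)=0 chase 'd': 0 ⇒ 0;  out=∅∪out(0)=∅
  fail(10) 'bb': from fail(7)=0 chase 'b': 0 ⇒ 7;  out=∅∪out(7)=∅
  fail(13) 'ca': from fail(12)=0 chase 'a': 0 ⇒ 1;  out=∅∪out(1)=∅
  fail(4) 'aca': from fail(3)=12 chase 'a': 12 ⇒ 13;  out=∅∪out(13)=∅
  fail(6) 'aea': from fail(2)=17 chase 'a': 17→0 ⇒ 1;  out={2}∪out(1)={2}
  fail(9) 'bdb': from fail(8)=0 chase 'b': 0 ⇒ 7;  out={3}∪out(7)={3}
  fail(11) 'bbe': from fail(10)=7 chase 'e': 7→0 ⇒ 17;  out={4}∪out(17)={4,6}
  fail(14) 'cac': from fail(13)=1 chase 'c': 1 ⇒ 3;  out=∅∪out(3)=∅
  fail(5) 'acac': from fail(4)=13 chase 'c': 13 ⇒ 14;  out={1}∪out(14)={1}
  fail(15) 'cace': from fail(14)=3 chase 'e': 3→12→0 ⇒ 17;  out=∅∪out(17)={6}
  fail(16) 'cacea': from fail(15)=17 chase 'a': 17→0 ⇒ 1;  out={5}∪out(1)={5}

Run:
[0] read 'd'  n0⇒n0
[1] read 'a'  n0⇒n1
[2] read 'a'  n1⇒n1 (fail-walked)
[3] read 'a'  n1⇒n1 (fail-walked)
[4] read 'e'  n1⇒n2  → match P0@[3:4],P6@[4:4]
[5] read 'a'  n2⇒n6  → match P2@[3:5]
[6] read 'a'  n6⇒n1 (fail-walked)
[7] read 'e'  n1⇒n2  → match P0@[6:7],P6@[7:7]
[8] read 'd'  n2⇒n0 (fail-walked)
[9] read 'c'  n0⇒n12
[10] read 'c'  n12⇒n12 (fail-walked)
[11] read 'c'  n12⇒n12 (fail-walked)
[12] read 'c'  n12⇒n12 (fail-walked)
[13] read 'c'  n12⇒n12 (fail-walked)
[14] read 'a'  n12⇒n13
[15] read 'c'  n13⇒n14
[16] read 'e'  n14⇒n15  → match P6@[16:16]
[17] read 'a'  n15⇒n16  → match P5@[13:17]
[18] read 'd'  n16⇒n0 (fail-walked)
[19] read 'a'  n0⇒n1
[20] read 'd'  n1⇒n0 (fail-walked)
[21] read 'b'  n0⇒n7
[22] read 'b'  n7⇒n10
[23] read 'd'  n10⇒n8 (fail-walked)
[24] read 'b'  n8⇒n9  → match P3@[22:24]
[25] read 'd'  n9⇒n8 (fail-walked)
[26] read 'e'  n8⇒n17 (fail-walked)  → match P6@[26:26]
[27] read 'b'  n17⇒n7 (fail-walked)
[28] read 'd'  n7⇒n8
[29] read 'b'  n8⇒n9  → match P3@[27:29]
[30] read 'e'  n9⇒n17 (fail-walked)  → match P6@[30:30]
[31] read 'b'  n17⇒n7 (fail-walked)
[32] read 'd'  n7⇒n8
[33] read 'b'  n8⇒n9  → match P3@[31:33]

All matches (sorted): [[4,0],[4,6],[5,2],[7,0],[7,6],[16,6],[17,5],[24,3],[26,6],[29,3],[30,6],[33,3]]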